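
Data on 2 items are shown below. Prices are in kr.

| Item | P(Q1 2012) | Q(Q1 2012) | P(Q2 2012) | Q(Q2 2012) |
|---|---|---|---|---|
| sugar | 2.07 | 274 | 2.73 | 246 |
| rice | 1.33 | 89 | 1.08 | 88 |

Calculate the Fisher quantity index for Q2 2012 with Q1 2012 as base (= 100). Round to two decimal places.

Laspeyres component (base-period weights):
ΣP(Q1 2012)Q(Q2 2012) = 2.07×246 + 1.33×88 = 509.22 + 117.04 = 626.26
ΣP(Q1 2012)Q(Q1 2012) = 2.07×274 + 1.33×89 = 567.18 + 118.37 = 685.55
L = 626.26 / 685.55 × 100 = 91.3515
Paasche component (current-period weights):
ΣP(Q2 2012)Q(Q2 2012) = 2.73×246 + 1.08×88 = 671.58 + 95.04 = 766.62
ΣP(Q2 2012)Q(Q1 2012) = 2.73×274 + 1.08×89 = 748.02 + 96.12 = 844.14
P = 766.62 / 844.14 × 100 = 90.8167
Fisher = √(L × P) = √(91.3515 × 90.8167) = 91.0837

91.08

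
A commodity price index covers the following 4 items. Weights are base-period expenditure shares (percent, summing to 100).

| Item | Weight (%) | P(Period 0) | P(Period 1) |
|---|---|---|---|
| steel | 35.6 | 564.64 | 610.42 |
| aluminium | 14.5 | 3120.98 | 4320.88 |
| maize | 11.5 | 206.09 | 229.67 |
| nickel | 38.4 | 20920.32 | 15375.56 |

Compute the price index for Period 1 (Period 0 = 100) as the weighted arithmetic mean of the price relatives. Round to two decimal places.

99.60

steel: 35.6 × (610.42/564.64) = 35.6 × 1.081078 = 38.4864
aluminium: 14.5 × (4320.88/3120.98) = 14.5 × 1.384463 = 20.0747
maize: 11.5 × (229.67/206.09) = 11.5 × 1.114416 = 12.8158
nickel: 38.4 × (15375.56/20920.32) = 38.4 × 0.734958 = 28.2224
Index = Σ wᵢ·(p₁ᵢ/p₀ᵢ) = 38.4864 + 20.0747 + 12.8158 + 28.2224 = 99.5993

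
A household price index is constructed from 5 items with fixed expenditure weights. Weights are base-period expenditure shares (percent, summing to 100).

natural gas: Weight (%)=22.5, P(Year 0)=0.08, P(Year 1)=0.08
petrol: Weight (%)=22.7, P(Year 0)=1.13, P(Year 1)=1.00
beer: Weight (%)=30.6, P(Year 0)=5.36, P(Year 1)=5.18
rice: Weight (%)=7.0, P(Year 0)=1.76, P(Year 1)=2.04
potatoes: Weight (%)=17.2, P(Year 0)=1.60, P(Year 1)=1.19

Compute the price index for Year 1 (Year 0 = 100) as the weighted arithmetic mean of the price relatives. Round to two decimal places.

93.07

natural gas: 22.5 × (0.08/0.08) = 22.5 × 1.000000 = 22.5000
petrol: 22.7 × (1.00/1.13) = 22.7 × 0.884956 = 20.0885
beer: 30.6 × (5.18/5.36) = 30.6 × 0.966418 = 29.5724
rice: 7.0 × (2.04/1.76) = 7.0 × 1.159091 = 8.1136
potatoes: 17.2 × (1.19/1.60) = 17.2 × 0.743750 = 12.7925
Index = Σ wᵢ·(p₁ᵢ/p₀ᵢ) = 22.5000 + 20.0885 + 29.5724 + 8.1136 + 12.7925 = 93.0670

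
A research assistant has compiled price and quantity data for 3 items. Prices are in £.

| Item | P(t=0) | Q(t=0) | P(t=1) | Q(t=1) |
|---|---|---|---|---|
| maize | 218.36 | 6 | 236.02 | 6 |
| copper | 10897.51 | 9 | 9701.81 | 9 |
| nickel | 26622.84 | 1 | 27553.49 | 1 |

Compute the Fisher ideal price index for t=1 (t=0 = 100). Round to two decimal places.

92.28

Laspeyres component (base-period weights):
ΣP(t=1)Q(t=0) = 236.02×6 + 9701.81×9 + 27553.49×1 = 1416.12 + 87316.29 + 27553.49 = 116285.9
ΣP(t=0)Q(t=0) = 218.36×6 + 10897.51×9 + 26622.84×1 = 1310.16 + 98077.59 + 26622.84 = 126010.59
L = 116285.9 / 126010.59 × 100 = 92.2826
Paasche component (current-period weights):
ΣP(t=1)Q(t=1) = 236.02×6 + 9701.81×9 + 27553.49×1 = 1416.12 + 87316.29 + 27553.49 = 116285.9
ΣP(t=0)Q(t=1) = 218.36×6 + 10897.51×9 + 26622.84×1 = 1310.16 + 98077.59 + 26622.84 = 126010.59
P = 116285.9 / 126010.59 × 100 = 92.2826
Fisher = √(L × P) = √(92.2826 × 92.2826) = 92.2826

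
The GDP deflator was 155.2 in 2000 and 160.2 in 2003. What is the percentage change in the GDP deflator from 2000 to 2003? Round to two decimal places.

3.22%

Change = (160.2 − 155.2) / 155.2 × 100
       = 5.0 / 155.2 × 100 = 3.2216%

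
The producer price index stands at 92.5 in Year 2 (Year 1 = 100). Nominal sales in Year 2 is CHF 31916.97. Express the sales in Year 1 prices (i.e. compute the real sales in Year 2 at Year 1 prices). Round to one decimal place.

34504.8

Real = Nominal ÷ (Index/100) = 31916.97 ÷ (92.5/100)
     = 31916.97 ÷ 0.925 = 34504.8324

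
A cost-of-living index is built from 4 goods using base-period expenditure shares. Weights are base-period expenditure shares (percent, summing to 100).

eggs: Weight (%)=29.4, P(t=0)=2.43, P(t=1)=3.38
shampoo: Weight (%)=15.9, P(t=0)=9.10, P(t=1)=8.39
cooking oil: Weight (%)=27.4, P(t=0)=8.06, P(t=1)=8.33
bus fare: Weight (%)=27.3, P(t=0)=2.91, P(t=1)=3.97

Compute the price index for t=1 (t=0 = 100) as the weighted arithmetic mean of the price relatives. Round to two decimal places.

eggs: 29.4 × (3.38/2.43) = 29.4 × 1.390947 = 40.8938
shampoo: 15.9 × (8.39/9.10) = 15.9 × 0.921978 = 14.6595
cooking oil: 27.4 × (8.33/8.06) = 27.4 × 1.033499 = 28.3179
bus fare: 27.3 × (3.97/2.91) = 27.3 × 1.364261 = 37.2443
Index = Σ wᵢ·(p₁ᵢ/p₀ᵢ) = 40.8938 + 14.6595 + 28.3179 + 37.2443 = 121.1155

121.12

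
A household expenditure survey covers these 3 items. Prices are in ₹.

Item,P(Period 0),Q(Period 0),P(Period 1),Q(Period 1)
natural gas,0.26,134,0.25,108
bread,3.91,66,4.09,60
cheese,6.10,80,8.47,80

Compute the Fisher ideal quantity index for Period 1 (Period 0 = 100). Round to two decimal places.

96.48

Laspeyres component (base-period weights):
ΣP(Period 0)Q(Period 1) = 0.26×108 + 3.91×60 + 6.10×80 = 28.08 + 234.6 + 488 = 750.68
ΣP(Period 0)Q(Period 0) = 0.26×134 + 3.91×66 + 6.10×80 = 34.84 + 258.06 + 488 = 780.9
L = 750.68 / 780.9 × 100 = 96.1301
Paasche component (current-period weights):
ΣP(Period 1)Q(Period 1) = 0.25×108 + 4.09×60 + 8.47×80 = 27 + 245.4 + 677.6 = 950
ΣP(Period 1)Q(Period 0) = 0.25×134 + 4.09×66 + 8.47×80 = 33.5 + 269.94 + 677.6 = 981.04
P = 950 / 981.04 × 100 = 96.8360
Fisher = √(L × P) = √(96.1301 × 96.8360) = 96.4824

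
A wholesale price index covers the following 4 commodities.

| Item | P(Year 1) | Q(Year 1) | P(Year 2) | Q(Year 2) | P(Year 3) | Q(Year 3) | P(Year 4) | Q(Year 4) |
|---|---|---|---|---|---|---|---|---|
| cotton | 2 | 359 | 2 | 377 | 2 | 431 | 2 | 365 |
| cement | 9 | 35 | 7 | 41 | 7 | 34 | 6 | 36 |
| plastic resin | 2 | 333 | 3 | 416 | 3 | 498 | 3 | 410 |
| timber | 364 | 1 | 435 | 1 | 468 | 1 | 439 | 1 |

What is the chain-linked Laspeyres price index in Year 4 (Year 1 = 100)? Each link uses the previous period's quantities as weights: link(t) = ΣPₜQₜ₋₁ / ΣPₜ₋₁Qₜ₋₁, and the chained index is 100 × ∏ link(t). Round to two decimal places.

Link Year 1→Year 2:
ΣP(Year 2)Q(Year 1) = 2×359 + 7×35 + 3×333 + 435×1 = 718 + 245 + 999 + 435 = 2397
ΣP(Year 1)Q(Year 1) = 2×359 + 9×35 + 2×333 + 364×1 = 718 + 315 + 666 + 364 = 2063
link = 2397/2063 = 1.161900
Link Year 2→Year 3:
ΣP(Year 3)Q(Year 2) = 2×377 + 7×41 + 3×416 + 468×1 = 754 + 287 + 1248 + 468 = 2757
ΣP(Year 2)Q(Year 2) = 2×377 + 7×41 + 3×416 + 435×1 = 754 + 287 + 1248 + 435 = 2724
link = 2757/2724 = 1.012115
Link Year 3→Year 4:
ΣP(Year 4)Q(Year 3) = 2×431 + 6×34 + 3×498 + 439×1 = 862 + 204 + 1494 + 439 = 2999
ΣP(Year 3)Q(Year 3) = 2×431 + 7×34 + 3×498 + 468×1 = 862 + 238 + 1494 + 468 = 3062
link = 2999/3062 = 0.979425
Chained index = 100 × 1.161900 × 1.012115 × 0.979425 = 115.1781

115.18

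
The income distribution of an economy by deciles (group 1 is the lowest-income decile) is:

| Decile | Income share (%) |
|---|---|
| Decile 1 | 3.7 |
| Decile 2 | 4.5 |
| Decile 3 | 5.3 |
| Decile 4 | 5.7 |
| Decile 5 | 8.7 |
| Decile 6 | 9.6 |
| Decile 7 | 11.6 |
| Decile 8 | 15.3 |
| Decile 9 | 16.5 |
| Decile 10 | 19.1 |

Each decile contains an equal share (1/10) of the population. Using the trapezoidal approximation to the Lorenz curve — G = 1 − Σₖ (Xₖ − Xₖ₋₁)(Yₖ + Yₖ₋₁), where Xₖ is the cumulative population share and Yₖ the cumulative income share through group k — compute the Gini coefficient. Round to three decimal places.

0.291

Cumulative income shares Yₖ: 0.0370, 0.0820, 0.1350, 0.1920, 0.2790, 0.3750, 0.4910, 0.6440, 0.8090, 1.0000
Σ (Xₖ−Xₖ₋₁)(Yₖ+Yₖ₋₁) = (1/10)(0.0370+0.0000) + (1/10)(0.0820+0.0370) + (1/10)(0.1350+0.0820) + (1/10)(0.1920+0.1350) + (1/10)(0.2790+0.1920) + (1/10)(0.3750+0.2790) + (1/10)(0.4910+0.3750) + (1/10)(0.6440+0.4910) + (1/10)(0.8090+0.6440) + (1/10)(1.0000+0.8090)
  = 0.0037 + 0.0119 + 0.0217 + 0.0327 + 0.0471 + 0.0654 + 0.0866 + 0.1135 + 0.1453 + 0.1809 = 0.7088
G = 1 − 0.7088 = 0.2912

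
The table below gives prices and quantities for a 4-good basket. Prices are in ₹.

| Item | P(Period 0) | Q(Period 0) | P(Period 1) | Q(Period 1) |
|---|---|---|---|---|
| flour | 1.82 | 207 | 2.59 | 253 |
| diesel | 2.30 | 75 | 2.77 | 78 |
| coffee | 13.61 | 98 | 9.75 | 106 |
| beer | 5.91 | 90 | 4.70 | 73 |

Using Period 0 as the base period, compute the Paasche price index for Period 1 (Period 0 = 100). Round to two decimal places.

89.42

Paasche price index uses current-period quantities as weights.
ΣP(Period 1)·Q(Period 1) = 2.59×253 + 2.77×78 + 9.75×106 + 4.70×73 = 655.27 + 216.06 + 1033.5 + 343.1 = 2247.93
ΣP(Period 0)·Q(Period 1) = 1.82×253 + 2.30×78 + 13.61×106 + 5.91×73 = 460.46 + 179.4 + 1442.66 + 431.43 = 2513.95
Index = 2247.93 / 2513.95 × 100 = 89.4182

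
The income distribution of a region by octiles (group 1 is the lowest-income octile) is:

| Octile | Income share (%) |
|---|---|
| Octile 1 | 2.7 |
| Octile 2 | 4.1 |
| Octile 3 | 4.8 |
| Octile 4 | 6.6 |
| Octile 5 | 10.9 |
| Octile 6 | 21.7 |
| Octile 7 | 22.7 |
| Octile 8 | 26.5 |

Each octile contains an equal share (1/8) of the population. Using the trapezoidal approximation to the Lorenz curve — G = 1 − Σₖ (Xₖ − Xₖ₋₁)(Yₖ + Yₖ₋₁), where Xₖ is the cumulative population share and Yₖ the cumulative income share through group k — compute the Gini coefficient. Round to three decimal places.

0.393

Cumulative income shares Yₖ: 0.0270, 0.0680, 0.1160, 0.1820, 0.2910, 0.5080, 0.7350, 1.0000
Σ (Xₖ−Xₖ₋₁)(Yₖ+Yₖ₋₁) = (1/8)(0.0270+0.0000) + (1/8)(0.0680+0.0270) + (1/8)(0.1160+0.0680) + (1/8)(0.1820+0.1160) + (1/8)(0.2910+0.1820) + (1/8)(0.5080+0.2910) + (1/8)(0.7350+0.5080) + (1/8)(1.0000+0.7350)
  = 0.0034 + 0.0119 + 0.0230 + 0.0372 + 0.0591 + 0.0999 + 0.1554 + 0.2169 = 0.6068
G = 1 − 0.6068 = 0.3932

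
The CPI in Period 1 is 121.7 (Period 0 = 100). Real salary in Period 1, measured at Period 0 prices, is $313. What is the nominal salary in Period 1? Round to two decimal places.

Nominal = Real × (Index/100) = 313 × (121.7/100)
        = 313 × 1.217 = 380.9210

380.92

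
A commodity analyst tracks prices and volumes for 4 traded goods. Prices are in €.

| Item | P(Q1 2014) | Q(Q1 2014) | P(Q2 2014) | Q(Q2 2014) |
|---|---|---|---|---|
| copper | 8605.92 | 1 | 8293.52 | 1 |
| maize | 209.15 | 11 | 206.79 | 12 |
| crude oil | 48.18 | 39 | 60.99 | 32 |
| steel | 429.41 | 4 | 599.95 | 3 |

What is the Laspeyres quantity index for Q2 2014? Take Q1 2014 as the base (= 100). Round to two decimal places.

96.16

Laspeyres quantity index uses base-period prices as weights.
ΣP(Q1 2014)·Q(Q2 2014) = 8605.92×1 + 209.15×12 + 48.18×32 + 429.41×3 = 8605.92 + 2509.8 + 1541.76 + 1288.23 = 13945.71
ΣP(Q1 2014)·Q(Q1 2014) = 8605.92×1 + 209.15×11 + 48.18×39 + 429.41×4 = 8605.92 + 2300.65 + 1879.02 + 1717.64 = 14503.23
Index = 13945.71 / 14503.23 × 100 = 96.1559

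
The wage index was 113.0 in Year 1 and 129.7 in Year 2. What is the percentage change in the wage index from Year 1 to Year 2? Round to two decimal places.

Change = (129.7 − 113.0) / 113.0 × 100
       = 16.7 / 113.0 × 100 = 14.7788%

14.78%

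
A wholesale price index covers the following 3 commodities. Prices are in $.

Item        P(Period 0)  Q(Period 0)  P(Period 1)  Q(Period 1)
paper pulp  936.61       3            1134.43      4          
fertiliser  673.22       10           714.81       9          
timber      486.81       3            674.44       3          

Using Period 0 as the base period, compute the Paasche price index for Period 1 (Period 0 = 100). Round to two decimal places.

115.34

Paasche price index uses current-period quantities as weights.
ΣP(Period 1)·Q(Period 1) = 1134.43×4 + 714.81×9 + 674.44×3 = 4537.72 + 6433.29 + 2023.32 = 12994.33
ΣP(Period 0)·Q(Period 1) = 936.61×4 + 673.22×9 + 486.81×3 = 3746.44 + 6058.98 + 1460.43 = 11265.85
Index = 12994.33 / 11265.85 × 100 = 115.3427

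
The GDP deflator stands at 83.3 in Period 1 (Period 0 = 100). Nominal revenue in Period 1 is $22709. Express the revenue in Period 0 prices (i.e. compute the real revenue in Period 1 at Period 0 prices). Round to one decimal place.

Real = Nominal ÷ (Index/100) = 22709 ÷ (83.3/100)
     = 22709 ÷ 0.833 = 27261.7047

27261.7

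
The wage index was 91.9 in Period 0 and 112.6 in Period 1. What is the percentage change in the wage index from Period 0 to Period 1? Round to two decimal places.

22.52%

Change = (112.6 − 91.9) / 91.9 × 100
       = 20.7 / 91.9 × 100 = 22.5245%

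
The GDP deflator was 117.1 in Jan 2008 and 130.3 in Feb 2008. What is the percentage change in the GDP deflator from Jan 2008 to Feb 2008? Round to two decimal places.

Change = (130.3 − 117.1) / 117.1 × 100
       = 13.2 / 117.1 × 100 = 11.2724%

11.27%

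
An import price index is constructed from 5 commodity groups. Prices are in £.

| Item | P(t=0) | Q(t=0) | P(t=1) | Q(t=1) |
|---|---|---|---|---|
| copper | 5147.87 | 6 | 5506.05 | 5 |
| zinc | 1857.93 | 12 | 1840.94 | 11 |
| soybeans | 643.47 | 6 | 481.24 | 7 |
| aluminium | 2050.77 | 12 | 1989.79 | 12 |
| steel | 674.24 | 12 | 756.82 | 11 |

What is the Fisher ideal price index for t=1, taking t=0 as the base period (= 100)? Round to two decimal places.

Laspeyres component (base-period weights):
ΣP(t=1)Q(t=0) = 5506.05×6 + 1840.94×12 + 481.24×6 + 1989.79×12 + 756.82×12 = 33036.3 + 22091.28 + 2887.44 + 23877.48 + 9081.84 = 90974.34
ΣP(t=0)Q(t=0) = 5147.87×6 + 1857.93×12 + 643.47×6 + 2050.77×12 + 674.24×12 = 30887.22 + 22295.16 + 3860.82 + 24609.24 + 8090.88 = 89743.32
L = 90974.34 / 89743.32 × 100 = 101.3717
Paasche component (current-period weights):
ΣP(t=1)Q(t=1) = 5506.05×5 + 1840.94×11 + 481.24×7 + 1989.79×12 + 756.82×11 = 27530.25 + 20250.34 + 3368.68 + 23877.48 + 8325.02 = 83351.77
ΣP(t=0)Q(t=1) = 5147.87×5 + 1857.93×11 + 643.47×7 + 2050.77×12 + 674.24×11 = 25739.35 + 20437.23 + 4504.29 + 24609.24 + 7416.64 = 82706.75
P = 83351.77 / 82706.75 × 100 = 100.7799
Fisher = √(L × P) = √(101.3717 × 100.7799) = 101.0754

101.08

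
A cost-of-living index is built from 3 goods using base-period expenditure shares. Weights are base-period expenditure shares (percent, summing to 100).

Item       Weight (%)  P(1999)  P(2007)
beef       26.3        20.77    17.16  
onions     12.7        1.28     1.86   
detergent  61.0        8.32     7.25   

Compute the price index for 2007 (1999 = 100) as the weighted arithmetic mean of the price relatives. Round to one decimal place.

beef: 26.3 × (17.16/20.77) = 26.3 × 0.826192 = 21.7288
onions: 12.7 × (1.86/1.28) = 12.7 × 1.453125 = 18.4547
detergent: 61.0 × (7.25/8.32) = 61.0 × 0.871394 = 53.1550
Index = Σ wᵢ·(p₁ᵢ/p₀ᵢ) = 21.7288 + 18.4547 + 53.1550 = 93.3386

93.3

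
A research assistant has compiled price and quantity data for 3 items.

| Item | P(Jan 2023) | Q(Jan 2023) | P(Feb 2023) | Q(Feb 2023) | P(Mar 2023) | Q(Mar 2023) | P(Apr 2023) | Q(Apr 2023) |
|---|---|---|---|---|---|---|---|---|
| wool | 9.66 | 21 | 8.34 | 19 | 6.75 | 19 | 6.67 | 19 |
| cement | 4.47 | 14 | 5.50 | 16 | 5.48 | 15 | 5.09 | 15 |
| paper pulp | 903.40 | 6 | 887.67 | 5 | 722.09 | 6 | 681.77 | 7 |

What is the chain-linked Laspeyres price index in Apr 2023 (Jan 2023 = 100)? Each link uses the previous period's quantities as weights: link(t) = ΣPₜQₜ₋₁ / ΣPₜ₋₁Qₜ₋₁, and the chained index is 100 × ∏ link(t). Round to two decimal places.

75.73

Link Jan 2023→Feb 2023:
ΣP(Feb 2023)Q(Jan 2023) = 8.34×21 + 5.50×14 + 887.67×6 = 175.14 + 77 + 5326.02 = 5578.16
ΣP(Jan 2023)Q(Jan 2023) = 9.66×21 + 4.47×14 + 903.40×6 = 202.86 + 62.58 + 5420.4 = 5685.84
link = 5578.16/5685.84 = 0.981062
Link Feb 2023→Mar 2023:
ΣP(Mar 2023)Q(Feb 2023) = 6.75×19 + 5.48×16 + 722.09×5 = 128.25 + 87.68 + 3610.45 = 3826.38
ΣP(Feb 2023)Q(Feb 2023) = 8.34×19 + 5.50×16 + 887.67×5 = 158.46 + 88 + 4438.35 = 4684.81
link = 3826.38/4684.81 = 0.816763
Link Mar 2023→Apr 2023:
ΣP(Apr 2023)Q(Mar 2023) = 6.67×19 + 5.09×15 + 681.77×6 = 126.73 + 76.35 + 4090.62 = 4293.7
ΣP(Mar 2023)Q(Mar 2023) = 6.75×19 + 5.48×15 + 722.09×6 = 128.25 + 82.2 + 4332.54 = 4542.99
link = 4293.7/4542.99 = 0.945126
Chained index = 100 × 0.981062 × 0.816763 × 0.945126 = 75.7325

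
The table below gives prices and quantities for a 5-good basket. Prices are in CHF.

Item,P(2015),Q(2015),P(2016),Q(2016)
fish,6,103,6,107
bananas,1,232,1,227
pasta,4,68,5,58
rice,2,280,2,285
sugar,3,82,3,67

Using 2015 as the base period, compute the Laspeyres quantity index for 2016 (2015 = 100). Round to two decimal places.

97.10

Laspeyres quantity index uses base-period prices as weights.
ΣP(2015)·Q(2016) = 6×107 + 1×227 + 4×58 + 2×285 + 3×67 = 642 + 227 + 232 + 570 + 201 = 1872
ΣP(2015)·Q(2015) = 6×103 + 1×232 + 4×68 + 2×280 + 3×82 = 618 + 232 + 272 + 560 + 246 = 1928
Index = 1872 / 1928 × 100 = 97.0954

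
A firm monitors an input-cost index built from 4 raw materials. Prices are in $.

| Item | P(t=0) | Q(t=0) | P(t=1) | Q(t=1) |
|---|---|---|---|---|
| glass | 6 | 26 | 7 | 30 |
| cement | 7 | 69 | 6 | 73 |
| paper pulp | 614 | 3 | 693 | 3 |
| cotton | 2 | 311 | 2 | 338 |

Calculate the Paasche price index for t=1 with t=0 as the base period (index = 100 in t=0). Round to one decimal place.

106.0

Paasche price index uses current-period quantities as weights.
ΣP(t=1)·Q(t=1) = 7×30 + 6×73 + 693×3 + 2×338 = 210 + 438 + 2079 + 676 = 3403
ΣP(t=0)·Q(t=1) = 6×30 + 7×73 + 614×3 + 2×338 = 180 + 511 + 1842 + 676 = 3209
Index = 3403 / 3209 × 100 = 106.0455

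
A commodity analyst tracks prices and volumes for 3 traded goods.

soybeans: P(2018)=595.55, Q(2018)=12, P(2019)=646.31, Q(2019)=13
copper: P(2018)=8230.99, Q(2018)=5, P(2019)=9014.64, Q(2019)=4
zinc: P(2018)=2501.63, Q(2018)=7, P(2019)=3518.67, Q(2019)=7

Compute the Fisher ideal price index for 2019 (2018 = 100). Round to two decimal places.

Laspeyres component (base-period weights):
ΣP(2019)Q(2018) = 646.31×12 + 9014.64×5 + 3518.67×7 = 7755.72 + 45073.2 + 24630.69 = 77459.61
ΣP(2018)Q(2018) = 595.55×12 + 8230.99×5 + 2501.63×7 = 7146.6 + 41154.95 + 17511.41 = 65812.96
L = 77459.61 / 65812.96 × 100 = 117.6966
Paasche component (current-period weights):
ΣP(2019)Q(2019) = 646.31×13 + 9014.64×4 + 3518.67×7 = 8402.03 + 36058.56 + 24630.69 = 69091.28
ΣP(2018)Q(2019) = 595.55×13 + 8230.99×4 + 2501.63×7 = 7742.15 + 32923.96 + 17511.41 = 58177.52
P = 69091.28 / 58177.52 × 100 = 118.7594
Fisher = √(L × P) = √(117.6966 × 118.7594) = 118.2268

118.23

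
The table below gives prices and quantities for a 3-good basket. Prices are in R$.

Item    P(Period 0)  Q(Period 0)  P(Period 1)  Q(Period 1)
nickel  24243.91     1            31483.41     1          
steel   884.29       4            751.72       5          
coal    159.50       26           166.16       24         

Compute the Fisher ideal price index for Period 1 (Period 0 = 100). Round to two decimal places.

121.14

Laspeyres component (base-period weights):
ΣP(Period 1)Q(Period 0) = 31483.41×1 + 751.72×4 + 166.16×26 = 31483.41 + 3006.88 + 4320.16 = 38810.45
ΣP(Period 0)Q(Period 0) = 24243.91×1 + 884.29×4 + 159.50×26 = 24243.91 + 3537.16 + 4147 = 31928.07
L = 38810.45 / 31928.07 × 100 = 121.5559
Paasche component (current-period weights):
ΣP(Period 1)Q(Period 1) = 31483.41×1 + 751.72×5 + 166.16×24 = 31483.41 + 3758.6 + 3987.84 = 39229.85
ΣP(Period 0)Q(Period 1) = 24243.91×1 + 884.29×5 + 159.50×24 = 24243.91 + 4421.45 + 3828 = 32493.36
P = 39229.85 / 32493.36 × 100 = 120.7319
Fisher = √(L × P) = √(121.5559 × 120.7319) = 121.1432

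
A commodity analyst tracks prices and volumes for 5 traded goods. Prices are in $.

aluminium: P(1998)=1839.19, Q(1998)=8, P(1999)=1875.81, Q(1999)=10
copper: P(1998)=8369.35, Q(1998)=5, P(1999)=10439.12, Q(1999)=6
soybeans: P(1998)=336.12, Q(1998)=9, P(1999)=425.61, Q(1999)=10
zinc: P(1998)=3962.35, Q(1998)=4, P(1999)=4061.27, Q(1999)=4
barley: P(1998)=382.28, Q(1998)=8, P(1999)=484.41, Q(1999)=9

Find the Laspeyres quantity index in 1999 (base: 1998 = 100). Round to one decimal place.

116.3

Laspeyres quantity index uses base-period prices as weights.
ΣP(1998)·Q(1999) = 1839.19×10 + 8369.35×6 + 336.12×10 + 3962.35×4 + 382.28×9 = 18391.9 + 50216.1 + 3361.2 + 15849.4 + 3440.52 = 91259.12
ΣP(1998)·Q(1998) = 1839.19×8 + 8369.35×5 + 336.12×9 + 3962.35×4 + 382.28×8 = 14713.52 + 41846.75 + 3025.08 + 15849.4 + 3058.24 = 78492.99
Index = 91259.12 / 78492.99 × 100 = 116.2640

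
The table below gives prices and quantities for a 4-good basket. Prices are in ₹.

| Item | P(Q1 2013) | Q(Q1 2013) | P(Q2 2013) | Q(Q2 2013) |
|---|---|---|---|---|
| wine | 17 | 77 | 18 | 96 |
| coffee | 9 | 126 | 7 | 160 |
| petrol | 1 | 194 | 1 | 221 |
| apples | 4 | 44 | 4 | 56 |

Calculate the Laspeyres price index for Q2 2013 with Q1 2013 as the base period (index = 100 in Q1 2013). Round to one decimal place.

93.8

Laspeyres price index uses base-period quantities as weights.
ΣP(Q2 2013)·Q(Q1 2013) = 18×77 + 7×126 + 1×194 + 4×44 = 1386 + 882 + 194 + 176 = 2638
ΣP(Q1 2013)·Q(Q1 2013) = 17×77 + 9×126 + 1×194 + 4×44 = 1309 + 1134 + 194 + 176 = 2813
Index = 2638 / 2813 × 100 = 93.7789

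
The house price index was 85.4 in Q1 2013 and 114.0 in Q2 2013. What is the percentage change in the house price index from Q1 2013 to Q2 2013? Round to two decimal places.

33.49%

Change = (114.0 − 85.4) / 85.4 × 100
       = 28.6 / 85.4 × 100 = 33.4895%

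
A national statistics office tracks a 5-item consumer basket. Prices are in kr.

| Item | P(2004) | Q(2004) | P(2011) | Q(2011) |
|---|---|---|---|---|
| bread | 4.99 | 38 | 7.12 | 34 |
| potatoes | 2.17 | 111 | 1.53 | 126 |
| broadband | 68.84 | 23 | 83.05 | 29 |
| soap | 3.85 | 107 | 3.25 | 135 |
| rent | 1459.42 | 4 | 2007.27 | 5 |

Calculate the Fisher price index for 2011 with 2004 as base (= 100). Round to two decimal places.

Laspeyres component (base-period weights):
ΣP(2011)Q(2004) = 7.12×38 + 1.53×111 + 83.05×23 + 3.25×107 + 2007.27×4 = 270.56 + 169.83 + 1910.15 + 347.75 + 8029.08 = 10727.37
ΣP(2004)Q(2004) = 4.99×38 + 2.17×111 + 68.84×23 + 3.85×107 + 1459.42×4 = 189.62 + 240.87 + 1583.32 + 411.95 + 5837.68 = 8263.44
L = 10727.37 / 8263.44 × 100 = 129.8172
Paasche component (current-period weights):
ΣP(2011)Q(2011) = 7.12×34 + 1.53×126 + 83.05×29 + 3.25×135 + 2007.27×5 = 242.08 + 192.78 + 2408.45 + 438.75 + 10036.35 = 13318.41
ΣP(2004)Q(2011) = 4.99×34 + 2.17×126 + 68.84×29 + 3.85×135 + 1459.42×5 = 169.66 + 273.42 + 1996.36 + 519.75 + 7297.1 = 10256.29
P = 13318.41 / 10256.29 × 100 = 129.8560
Fisher = √(L × P) = √(129.8172 × 129.8560) = 129.8366

129.84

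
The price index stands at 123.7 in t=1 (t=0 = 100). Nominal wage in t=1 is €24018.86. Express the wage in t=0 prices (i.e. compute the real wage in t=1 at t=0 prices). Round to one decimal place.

19417.0

Real = Nominal ÷ (Index/100) = 24018.86 ÷ (123.7/100)
     = 24018.86 ÷ 1.237 = 19417.0251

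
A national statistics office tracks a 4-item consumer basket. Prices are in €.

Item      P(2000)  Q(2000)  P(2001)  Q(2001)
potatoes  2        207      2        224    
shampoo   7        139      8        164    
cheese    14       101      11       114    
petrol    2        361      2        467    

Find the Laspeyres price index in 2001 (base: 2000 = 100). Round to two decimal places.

95.34

Laspeyres price index uses base-period quantities as weights.
ΣP(2001)·Q(2000) = 2×207 + 8×139 + 11×101 + 2×361 = 414 + 1112 + 1111 + 722 = 3359
ΣP(2000)·Q(2000) = 2×207 + 7×139 + 14×101 + 2×361 = 414 + 973 + 1414 + 722 = 3523
Index = 3359 / 3523 × 100 = 95.3449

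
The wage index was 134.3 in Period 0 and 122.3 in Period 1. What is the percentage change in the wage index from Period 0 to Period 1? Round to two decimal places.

-8.94%

Change = (122.3 − 134.3) / 134.3 × 100
       = -12.0 / 134.3 × 100 = -8.9352%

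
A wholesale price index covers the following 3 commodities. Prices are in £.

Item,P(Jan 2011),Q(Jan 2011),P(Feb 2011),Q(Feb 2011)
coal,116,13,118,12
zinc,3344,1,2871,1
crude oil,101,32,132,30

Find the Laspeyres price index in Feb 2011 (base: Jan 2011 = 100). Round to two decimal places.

106.74

Laspeyres price index uses base-period quantities as weights.
ΣP(Feb 2011)·Q(Jan 2011) = 118×13 + 2871×1 + 132×32 = 1534 + 2871 + 4224 = 8629
ΣP(Jan 2011)·Q(Jan 2011) = 116×13 + 3344×1 + 101×32 = 1508 + 3344 + 3232 = 8084
Index = 8629 / 8084 × 100 = 106.7417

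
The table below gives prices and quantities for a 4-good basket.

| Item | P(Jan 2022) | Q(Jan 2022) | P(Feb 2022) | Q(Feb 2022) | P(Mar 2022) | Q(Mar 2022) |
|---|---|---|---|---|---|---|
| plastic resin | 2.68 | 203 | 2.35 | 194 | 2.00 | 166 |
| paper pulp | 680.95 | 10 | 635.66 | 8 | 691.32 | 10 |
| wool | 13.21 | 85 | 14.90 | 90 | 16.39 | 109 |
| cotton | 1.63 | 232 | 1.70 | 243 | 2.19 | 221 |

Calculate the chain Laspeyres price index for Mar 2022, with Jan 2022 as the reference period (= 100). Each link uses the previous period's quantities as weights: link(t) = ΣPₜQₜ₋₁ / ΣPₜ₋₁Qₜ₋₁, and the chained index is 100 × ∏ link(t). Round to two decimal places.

Link Jan 2022→Feb 2022:
ΣP(Feb 2022)Q(Jan 2022) = 2.35×203 + 635.66×10 + 14.90×85 + 1.70×232 = 477.05 + 6356.6 + 1266.5 + 394.4 = 8494.55
ΣP(Jan 2022)Q(Jan 2022) = 2.68×203 + 680.95×10 + 13.21×85 + 1.63×232 = 544.04 + 6809.5 + 1122.85 + 378.16 = 8854.55
link = 8494.55/8854.55 = 0.959343
Link Feb 2022→Mar 2022:
ΣP(Mar 2022)Q(Feb 2022) = 2.00×194 + 691.32×8 + 16.39×90 + 2.19×243 = 388 + 5530.56 + 1475.1 + 532.17 = 7925.83
ΣP(Feb 2022)Q(Feb 2022) = 2.35×194 + 635.66×8 + 14.90×90 + 1.70×243 = 455.9 + 5085.28 + 1341 + 413.1 = 7295.28
link = 7925.83/7295.28 = 1.086433
Chained index = 100 × 0.959343 × 1.086433 = 104.2261

104.23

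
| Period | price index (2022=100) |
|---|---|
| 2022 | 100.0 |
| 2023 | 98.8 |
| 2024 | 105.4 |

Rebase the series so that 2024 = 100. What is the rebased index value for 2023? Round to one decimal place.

93.7

Rebased(2023) = 98.8 / 105.4 × 100 = 93.7381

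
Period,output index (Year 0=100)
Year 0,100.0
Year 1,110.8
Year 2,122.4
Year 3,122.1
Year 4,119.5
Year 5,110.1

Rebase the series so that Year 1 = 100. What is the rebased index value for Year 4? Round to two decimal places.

107.85

Rebased(Year 4) = 119.5 / 110.8 × 100 = 107.8520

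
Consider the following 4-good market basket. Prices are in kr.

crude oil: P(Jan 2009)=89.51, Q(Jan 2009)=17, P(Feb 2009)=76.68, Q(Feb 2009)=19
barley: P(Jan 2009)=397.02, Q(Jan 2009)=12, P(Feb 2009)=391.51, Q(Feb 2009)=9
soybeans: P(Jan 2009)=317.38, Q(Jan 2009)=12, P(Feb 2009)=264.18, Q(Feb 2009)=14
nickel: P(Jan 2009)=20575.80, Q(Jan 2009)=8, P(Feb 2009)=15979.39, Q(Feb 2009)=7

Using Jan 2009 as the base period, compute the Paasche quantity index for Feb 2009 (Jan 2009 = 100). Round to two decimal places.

87.98

Paasche quantity index uses current-period prices as weights.
ΣP(Feb 2009)·Q(Feb 2009) = 76.68×19 + 391.51×9 + 264.18×14 + 15979.39×7 = 1456.92 + 3523.59 + 3698.52 + 111855.73 = 120534.76
ΣP(Feb 2009)·Q(Jan 2009) = 76.68×17 + 391.51×12 + 264.18×12 + 15979.39×8 = 1303.56 + 4698.12 + 3170.16 + 127835.12 = 137006.96
Index = 120534.76 / 137006.96 × 100 = 87.9771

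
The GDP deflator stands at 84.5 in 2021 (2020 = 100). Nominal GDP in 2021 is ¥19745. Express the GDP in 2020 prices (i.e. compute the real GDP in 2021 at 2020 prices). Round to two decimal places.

Real = Nominal ÷ (Index/100) = 19745 ÷ (84.5/100)
     = 19745 ÷ 0.845 = 23366.8639

23366.86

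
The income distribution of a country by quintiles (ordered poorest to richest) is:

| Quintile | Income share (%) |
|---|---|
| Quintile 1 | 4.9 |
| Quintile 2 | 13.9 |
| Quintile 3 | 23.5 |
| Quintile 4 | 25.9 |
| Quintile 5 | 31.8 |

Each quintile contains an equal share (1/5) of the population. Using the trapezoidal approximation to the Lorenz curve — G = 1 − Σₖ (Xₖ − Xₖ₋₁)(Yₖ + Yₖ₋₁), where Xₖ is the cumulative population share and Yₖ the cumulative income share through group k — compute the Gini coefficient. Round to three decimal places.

Cumulative income shares Yₖ: 0.0490, 0.1880, 0.4230, 0.6820, 1.0000
Σ (Xₖ−Xₖ₋₁)(Yₖ+Yₖ₋₁) = (1/5)(0.0490+0.0000) + (1/5)(0.1880+0.0490) + (1/5)(0.4230+0.1880) + (1/5)(0.6820+0.4230) + (1/5)(1.0000+0.6820)
  = 0.0098 + 0.0474 + 0.1222 + 0.2210 + 0.3364 = 0.7368
G = 1 − 0.7368 = 0.2632

0.263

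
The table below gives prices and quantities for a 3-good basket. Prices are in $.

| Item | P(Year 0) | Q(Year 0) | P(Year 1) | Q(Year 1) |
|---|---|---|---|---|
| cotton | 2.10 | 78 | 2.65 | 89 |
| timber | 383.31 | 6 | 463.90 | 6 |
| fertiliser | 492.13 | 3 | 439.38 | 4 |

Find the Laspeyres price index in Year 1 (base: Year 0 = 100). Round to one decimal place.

109.3

Laspeyres price index uses base-period quantities as weights.
ΣP(Year 1)·Q(Year 0) = 2.65×78 + 463.90×6 + 439.38×3 = 206.7 + 2783.4 + 1318.14 = 4308.24
ΣP(Year 0)·Q(Year 0) = 2.10×78 + 383.31×6 + 492.13×3 = 163.8 + 2299.86 + 1476.39 = 3940.05
Index = 4308.24 / 3940.05 × 100 = 109.3448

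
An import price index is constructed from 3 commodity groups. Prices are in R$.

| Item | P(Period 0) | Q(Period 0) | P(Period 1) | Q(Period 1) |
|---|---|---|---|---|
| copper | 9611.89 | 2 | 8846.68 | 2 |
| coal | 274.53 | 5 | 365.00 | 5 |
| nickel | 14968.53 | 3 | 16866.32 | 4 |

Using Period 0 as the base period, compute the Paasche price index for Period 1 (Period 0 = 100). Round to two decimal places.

Paasche price index uses current-period quantities as weights.
ΣP(Period 1)·Q(Period 1) = 8846.68×2 + 365.00×5 + 16866.32×4 = 17693.36 + 1825 + 67465.28 = 86983.64
ΣP(Period 0)·Q(Period 1) = 9611.89×2 + 274.53×5 + 14968.53×4 = 19223.78 + 1372.65 + 59874.12 = 80470.55
Index = 86983.64 / 80470.55 × 100 = 108.0938

108.09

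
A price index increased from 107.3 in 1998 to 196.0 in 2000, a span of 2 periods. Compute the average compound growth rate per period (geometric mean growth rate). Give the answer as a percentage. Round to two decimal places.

35.15%

Growth factor = (196.0/107.3)^(1/2) = (1.826654)^(1/2) = 1.351538
Growth rate = 1.351538 − 1 = 0.351538 = 35.1538%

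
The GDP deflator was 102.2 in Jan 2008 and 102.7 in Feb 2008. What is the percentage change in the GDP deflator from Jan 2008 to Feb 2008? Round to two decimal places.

Change = (102.7 − 102.2) / 102.2 × 100
       = 0.5 / 102.2 × 100 = 0.4892%

0.49%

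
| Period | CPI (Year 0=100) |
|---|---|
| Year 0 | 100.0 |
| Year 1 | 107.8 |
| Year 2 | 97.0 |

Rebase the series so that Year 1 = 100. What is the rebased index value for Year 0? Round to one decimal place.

92.8

Rebased(Year 0) = 100.0 / 107.8 × 100 = 92.7644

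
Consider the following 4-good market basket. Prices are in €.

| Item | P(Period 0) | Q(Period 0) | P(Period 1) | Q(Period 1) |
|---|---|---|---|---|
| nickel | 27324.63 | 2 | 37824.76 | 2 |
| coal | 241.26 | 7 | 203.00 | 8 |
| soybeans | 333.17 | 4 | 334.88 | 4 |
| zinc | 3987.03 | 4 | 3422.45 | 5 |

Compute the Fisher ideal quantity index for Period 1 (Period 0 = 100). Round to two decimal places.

Laspeyres component (base-period weights):
ΣP(Period 0)Q(Period 1) = 27324.63×2 + 241.26×8 + 333.17×4 + 3987.03×5 = 54649.26 + 1930.08 + 1332.68 + 19935.15 = 77847.17
ΣP(Period 0)Q(Period 0) = 27324.63×2 + 241.26×7 + 333.17×4 + 3987.03×4 = 54649.26 + 1688.82 + 1332.68 + 15948.12 = 73618.88
L = 77847.17 / 73618.88 × 100 = 105.7435
Paasche component (current-period weights):
ΣP(Period 1)Q(Period 1) = 37824.76×2 + 203.00×8 + 334.88×4 + 3422.45×5 = 75649.52 + 1624 + 1339.52 + 17112.25 = 95725.29
ΣP(Period 1)Q(Period 0) = 37824.76×2 + 203.00×7 + 334.88×4 + 3422.45×4 = 75649.52 + 1421 + 1339.52 + 13689.8 = 92099.84
P = 95725.29 / 92099.84 × 100 = 103.9364
Fisher = √(L × P) = √(105.7435 × 103.9364) = 104.8361

104.84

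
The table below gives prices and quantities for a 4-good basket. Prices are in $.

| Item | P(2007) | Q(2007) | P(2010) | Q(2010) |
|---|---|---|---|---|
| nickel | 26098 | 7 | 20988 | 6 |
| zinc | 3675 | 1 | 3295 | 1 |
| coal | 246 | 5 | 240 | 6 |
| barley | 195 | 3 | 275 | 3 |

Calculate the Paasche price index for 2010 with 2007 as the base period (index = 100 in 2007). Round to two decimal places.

81.00

Paasche price index uses current-period quantities as weights.
ΣP(2010)·Q(2010) = 20988×6 + 3295×1 + 240×6 + 275×3 = 125928 + 3295 + 1440 + 825 = 131488
ΣP(2007)·Q(2010) = 26098×6 + 3675×1 + 246×6 + 195×3 = 156588 + 3675 + 1476 + 585 = 162324
Index = 131488 / 162324 × 100 = 81.0034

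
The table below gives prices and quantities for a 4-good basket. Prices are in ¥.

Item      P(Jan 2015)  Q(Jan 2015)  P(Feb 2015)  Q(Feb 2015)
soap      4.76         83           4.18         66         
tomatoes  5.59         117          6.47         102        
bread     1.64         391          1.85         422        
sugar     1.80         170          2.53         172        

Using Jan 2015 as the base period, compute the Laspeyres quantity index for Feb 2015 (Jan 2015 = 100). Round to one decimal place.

Laspeyres quantity index uses base-period prices as weights.
ΣP(Jan 2015)·Q(Feb 2015) = 4.76×66 + 5.59×102 + 1.64×422 + 1.80×172 = 314.16 + 570.18 + 692.08 + 309.6 = 1886.02
ΣP(Jan 2015)·Q(Jan 2015) = 4.76×83 + 5.59×117 + 1.64×391 + 1.80×170 = 395.08 + 654.03 + 641.24 + 306 = 1996.35
Index = 1886.02 / 1996.35 × 100 = 94.4734

94.5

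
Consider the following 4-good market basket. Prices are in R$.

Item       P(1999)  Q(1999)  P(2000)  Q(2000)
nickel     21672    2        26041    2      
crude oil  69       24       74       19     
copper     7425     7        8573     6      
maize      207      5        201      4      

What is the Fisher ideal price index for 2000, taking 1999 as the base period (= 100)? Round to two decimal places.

117.32

Laspeyres component (base-period weights):
ΣP(2000)Q(1999) = 26041×2 + 74×24 + 8573×7 + 201×5 = 52082 + 1776 + 60011 + 1005 = 114874
ΣP(1999)Q(1999) = 21672×2 + 69×24 + 7425×7 + 207×5 = 43344 + 1656 + 51975 + 1035 = 98010
L = 114874 / 98010 × 100 = 117.2064
Paasche component (current-period weights):
ΣP(2000)Q(2000) = 26041×2 + 74×19 + 8573×6 + 201×4 = 52082 + 1406 + 51438 + 804 = 105730
ΣP(1999)Q(2000) = 21672×2 + 69×19 + 7425×6 + 207×4 = 43344 + 1311 + 44550 + 828 = 90033
P = 105730 / 90033 × 100 = 117.4347
Fisher = √(L × P) = √(117.2064 × 117.4347) = 117.3205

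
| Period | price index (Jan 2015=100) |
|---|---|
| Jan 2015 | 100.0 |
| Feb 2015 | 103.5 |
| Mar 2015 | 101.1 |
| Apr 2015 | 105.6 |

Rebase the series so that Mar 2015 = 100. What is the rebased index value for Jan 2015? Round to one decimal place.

Rebased(Jan 2015) = 100.0 / 101.1 × 100 = 98.9120

98.9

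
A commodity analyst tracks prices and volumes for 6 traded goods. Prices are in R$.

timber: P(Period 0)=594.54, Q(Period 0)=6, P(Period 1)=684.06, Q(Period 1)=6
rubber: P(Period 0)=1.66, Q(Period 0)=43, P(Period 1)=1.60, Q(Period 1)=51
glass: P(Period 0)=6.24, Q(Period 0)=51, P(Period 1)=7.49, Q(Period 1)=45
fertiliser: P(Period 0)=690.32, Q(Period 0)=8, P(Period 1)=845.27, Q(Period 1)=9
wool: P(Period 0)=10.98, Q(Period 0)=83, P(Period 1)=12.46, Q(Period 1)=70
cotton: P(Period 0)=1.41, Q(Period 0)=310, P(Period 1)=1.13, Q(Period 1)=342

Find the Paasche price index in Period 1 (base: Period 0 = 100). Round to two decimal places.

Paasche price index uses current-period quantities as weights.
ΣP(Period 1)·Q(Period 1) = 684.06×6 + 1.60×51 + 7.49×45 + 845.27×9 + 12.46×70 + 1.13×342 = 4104.36 + 81.6 + 337.05 + 7607.43 + 872.2 + 386.46 = 13389.1
ΣP(Period 0)·Q(Period 1) = 594.54×6 + 1.66×51 + 6.24×45 + 690.32×9 + 10.98×70 + 1.41×342 = 3567.24 + 84.66 + 280.8 + 6212.88 + 768.6 + 482.22 = 11396.4
Index = 13389.1 / 11396.4 × 100 = 117.4853

117.49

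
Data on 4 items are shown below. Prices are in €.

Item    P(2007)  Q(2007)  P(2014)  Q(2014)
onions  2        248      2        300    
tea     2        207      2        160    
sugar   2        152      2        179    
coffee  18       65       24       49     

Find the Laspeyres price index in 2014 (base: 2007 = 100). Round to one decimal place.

116.4

Laspeyres price index uses base-period quantities as weights.
ΣP(2014)·Q(2007) = 2×248 + 2×207 + 2×152 + 24×65 = 496 + 414 + 304 + 1560 = 2774
ΣP(2007)·Q(2007) = 2×248 + 2×207 + 2×152 + 18×65 = 496 + 414 + 304 + 1170 = 2384
Index = 2774 / 2384 × 100 = 116.3591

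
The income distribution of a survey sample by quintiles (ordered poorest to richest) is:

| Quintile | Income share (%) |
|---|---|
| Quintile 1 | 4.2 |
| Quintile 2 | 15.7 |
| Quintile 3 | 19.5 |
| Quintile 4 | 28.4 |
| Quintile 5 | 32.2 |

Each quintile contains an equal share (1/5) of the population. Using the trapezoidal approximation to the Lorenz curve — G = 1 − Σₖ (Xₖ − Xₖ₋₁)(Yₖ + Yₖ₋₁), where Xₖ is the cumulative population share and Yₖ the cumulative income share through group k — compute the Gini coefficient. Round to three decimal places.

Cumulative income shares Yₖ: 0.0420, 0.1990, 0.3940, 0.6780, 1.0000
Σ (Xₖ−Xₖ₋₁)(Yₖ+Yₖ₋₁) = (1/5)(0.0420+0.0000) + (1/5)(0.1990+0.0420) + (1/5)(0.3940+0.1990) + (1/5)(0.6780+0.3940) + (1/5)(1.0000+0.6780)
  = 0.0084 + 0.0482 + 0.1186 + 0.2144 + 0.3356 = 0.7252
G = 1 − 0.7252 = 0.2748

0.275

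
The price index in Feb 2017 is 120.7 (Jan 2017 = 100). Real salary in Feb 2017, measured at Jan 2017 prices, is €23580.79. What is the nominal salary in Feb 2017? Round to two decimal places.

Nominal = Real × (Index/100) = 23580.79 × (120.7/100)
        = 23580.79 × 1.207 = 28462.0135

28462.01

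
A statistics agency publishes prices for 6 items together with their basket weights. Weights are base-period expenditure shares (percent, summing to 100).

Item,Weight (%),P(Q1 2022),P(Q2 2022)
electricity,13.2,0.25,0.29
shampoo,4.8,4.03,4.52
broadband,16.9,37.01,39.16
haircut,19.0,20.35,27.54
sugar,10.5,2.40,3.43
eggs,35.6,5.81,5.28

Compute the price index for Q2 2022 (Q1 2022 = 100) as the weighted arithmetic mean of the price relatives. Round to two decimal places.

111.65

electricity: 13.2 × (0.29/0.25) = 13.2 × 1.160000 = 15.3120
shampoo: 4.8 × (4.52/4.03) = 4.8 × 1.121588 = 5.3836
broadband: 16.9 × (39.16/37.01) = 16.9 × 1.058092 = 17.8818
haircut: 19.0 × (27.54/20.35) = 19.0 × 1.353317 = 25.7130
sugar: 10.5 × (3.43/2.40) = 10.5 × 1.429167 = 15.0062
eggs: 35.6 × (5.28/5.81) = 35.6 × 0.908778 = 32.3525
Index = Σ wᵢ·(p₁ᵢ/p₀ᵢ) = 15.3120 + 5.3836 + 17.8818 + 25.7130 + 15.0062 + 32.3525 = 111.6492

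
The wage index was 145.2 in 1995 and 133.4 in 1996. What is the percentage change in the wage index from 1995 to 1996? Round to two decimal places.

-8.13%

Change = (133.4 − 145.2) / 145.2 × 100
       = -11.8 / 145.2 × 100 = -8.1267%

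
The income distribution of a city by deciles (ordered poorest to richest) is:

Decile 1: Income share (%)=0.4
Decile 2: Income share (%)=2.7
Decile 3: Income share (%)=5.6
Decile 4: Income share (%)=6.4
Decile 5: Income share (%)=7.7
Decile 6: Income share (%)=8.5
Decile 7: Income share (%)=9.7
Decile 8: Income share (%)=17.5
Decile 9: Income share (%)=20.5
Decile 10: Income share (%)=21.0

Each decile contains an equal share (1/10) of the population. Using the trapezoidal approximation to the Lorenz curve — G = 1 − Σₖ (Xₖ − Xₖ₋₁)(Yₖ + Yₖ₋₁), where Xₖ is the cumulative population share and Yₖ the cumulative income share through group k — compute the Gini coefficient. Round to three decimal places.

Cumulative income shares Yₖ: 0.0040, 0.0310, 0.0870, 0.1510, 0.2280, 0.3130, 0.4100, 0.5850, 0.7900, 1.0000
Σ (Xₖ−Xₖ₋₁)(Yₖ+Yₖ₋₁) = (1/10)(0.0040+0.0000) + (1/10)(0.0310+0.0040) + (1/10)(0.0870+0.0310) + (1/10)(0.1510+0.0870) + (1/10)(0.2280+0.1510) + (1/10)(0.3130+0.2280) + (1/10)(0.4100+0.3130) + (1/10)(0.5850+0.4100) + (1/10)(0.7900+0.5850) + (1/10)(1.0000+0.7900)
  = 0.0004 + 0.0035 + 0.0118 + 0.0238 + 0.0379 + 0.0541 + 0.0723 + 0.0995 + 0.1375 + 0.1790 = 0.6198
G = 1 − 0.6198 = 0.3802

0.380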